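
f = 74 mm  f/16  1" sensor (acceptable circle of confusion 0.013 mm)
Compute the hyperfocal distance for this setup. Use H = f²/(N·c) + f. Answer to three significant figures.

26.4 m

Hyperfocal distance H = f²/(N·c) + f = 74²/(16 × 0.013) + 74 = 5476/0.208 + 74 ≈ 26400.9 mm ≈ 26.4 m.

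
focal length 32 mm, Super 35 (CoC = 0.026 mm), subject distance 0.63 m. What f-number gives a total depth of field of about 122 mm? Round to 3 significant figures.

f/6.32

Write h = H − f = f²/(N·c). The thin-lens limits are Dn = s·h/(h + (s−f)) and Df = s·h/(h − (s−f)), so DoF = Df − Dn = 2·s·(s−f)·h / (h² − (s−f)²).
That is a quadratic in h: DoF·h² − 2·s·(s−f)·h − DoF·(s−f)² = 0 ⇒ h = (s−f)·(s + √(s² + DoF²)) / DoF = 598 × (630 + √(630² + 122²)) / 122 = 598 × (630 + 641.704) / 122 ≈ 6233.4 mm.
Then N = f²/(c·h) = 32² / (0.026 × 6233.4) = 1024 / 162.07 ≈ 6.32.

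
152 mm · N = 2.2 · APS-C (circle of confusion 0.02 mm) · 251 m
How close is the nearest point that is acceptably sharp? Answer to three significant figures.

Hyperfocal distance H = f²/(N·c) + f = 152²/(2.2 × 0.02) + 152 = 23104/0.044 + 152 ≈ 525242.9 mm ≈ 525.2 m.
Near limit Dn = s·(H − f)/(H + s − 2f) = 251000 × (525242.9 − 152) / (525242.9 + 251000 − 2 × 152) = 251000 × 525090.9 / 775938.9 ≈ 169856 mm ≈ 170 m.

170 m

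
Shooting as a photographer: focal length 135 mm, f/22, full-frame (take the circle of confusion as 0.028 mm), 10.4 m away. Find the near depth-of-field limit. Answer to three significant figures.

7.72 m

Hyperfocal distance H = f²/(N·c) + f = 135²/(22 × 0.028) + 135 = 18225/0.616 + 135 ≈ 29721.0 mm ≈ 29.72 m.
Near limit Dn = s·(H − f)/(H + s − 2f) = 10400 × (29721.0 − 135) / (29721.0 + 10400 − 2 × 135) = 10400 × 29586.0 / 39851.0 ≈ 7721.1 mm ≈ 7.72 m.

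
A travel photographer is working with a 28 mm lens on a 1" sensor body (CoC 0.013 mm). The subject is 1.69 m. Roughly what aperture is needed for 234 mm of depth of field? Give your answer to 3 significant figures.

Write h = H − f = f²/(N·c). The thin-lens limits are Dn = s·h/(h + (s−f)) and Df = s·h/(h − (s−f)), so DoF = Df − Dn = 2·s·(s−f)·h / (h² − (s−f)²).
That is a quadratic in h: DoF·h² − 2·s·(s−f)·h − DoF·(s−f)² = 0 ⇒ h = (s−f)·(s + √(s² + DoF²)) / DoF = 1662 × (1690 + √(1690² + 234²)) / 234 = 1662 × (1690 + 1706.12) / 234 ≈ 24121 mm.
Then N = f²/(c·h) = 28² / (0.013 × 24121) = 784 / 313.58 ≈ 2.50.

f/2.50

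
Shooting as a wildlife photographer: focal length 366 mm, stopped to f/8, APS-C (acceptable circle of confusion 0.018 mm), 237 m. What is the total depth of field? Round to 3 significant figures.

Hyperfocal distance H = f²/(N·c) + f = 366²/(8 × 0.018) + 366 = 133956/0.144 + 366 ≈ 930616.0 mm ≈ 930.6 m.
Near limit Dn = s·(H − f)/(H + s − 2f) = 237000 × (930616.0 − 366) / (930616.0 + 237000 − 2 × 366) = 237000 × 930250.0 / 1166884.0 ≈ 188938 mm.
Far limit Df = s·(H − f)/(H − s) = 237000 × (930616.0 − 366) / (930616.0 − 237000) = 237000 × 930250.0 / 693616.0 ≈ 317855 mm.
Depth of field = Df − Dn = 317855 − 188938 ≈ 128917 mm ≈ 129 m.

129 m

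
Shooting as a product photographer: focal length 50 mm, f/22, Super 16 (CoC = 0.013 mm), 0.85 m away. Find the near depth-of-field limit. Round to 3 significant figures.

Hyperfocal distance H = f²/(N·c) + f = 50²/(22 × 0.013) + 50 = 2500/0.286 + 50 ≈ 8791.3 mm ≈ 8.791 m.
Near limit Dn = s·(H − f)/(H + s − 2f) = 850 × (8791.3 − 50) / (8791.3 + 850 − 2 × 50) = 850 × 8741.3 / 9541.3 ≈ 778.73 mm ≈ 0.779 m.

0.779 m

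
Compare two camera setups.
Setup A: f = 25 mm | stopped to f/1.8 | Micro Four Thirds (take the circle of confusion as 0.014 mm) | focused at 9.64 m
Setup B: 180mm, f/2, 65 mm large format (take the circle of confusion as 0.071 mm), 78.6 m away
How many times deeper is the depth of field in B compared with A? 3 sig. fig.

Setup A: H = 25²/(1.8×0.014) + 25 ≈ 24826.6 mm; DoF = Df − Dn = 15743.3 − 6946.9 ≈ 8796.4 mm.
Setup B: H = 180²/(2×0.071) + 180 ≈ 228349.0 mm; DoF = Df − Dn = 119761 − 58496 ≈ 61265 mm.
Ratio = 61265 / 8796.4 ≈ 6.96.

6.96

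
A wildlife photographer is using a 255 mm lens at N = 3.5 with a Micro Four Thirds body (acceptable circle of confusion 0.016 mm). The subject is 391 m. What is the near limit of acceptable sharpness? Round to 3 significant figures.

Hyperfocal distance H = f²/(N·c) + f = 255²/(3.5 × 0.016) + 255 = 65025/0.056 + 255 ≈ 1161415.7 mm ≈ 1161 m.
Near limit Dn = s·(H − f)/(H + s − 2f) = 391000 × (1161415.7 − 255) / (1161415.7 + 391000 − 2 × 255) = 391000 × 1161160.7 / 1551905.7 ≈ 292552 mm ≈ 293 m.

293 m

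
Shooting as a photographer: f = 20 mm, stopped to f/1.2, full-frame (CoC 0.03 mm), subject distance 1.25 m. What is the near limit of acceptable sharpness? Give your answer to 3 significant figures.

Hyperfocal distance H = f²/(N·c) + f = 20²/(1.2 × 0.03) + 20 = 400/0.036 + 20 ≈ 11131.1 mm ≈ 11.13 m.
Near limit Dn = s·(H − f)/(H + s − 2f) = 1250 × (11131.1 − 20) / (11131.1 + 1250 − 2 × 20) = 1250 × 11111.1 / 12341.1 ≈ 1125.4 mm ≈ 1.13 m.

1.13 m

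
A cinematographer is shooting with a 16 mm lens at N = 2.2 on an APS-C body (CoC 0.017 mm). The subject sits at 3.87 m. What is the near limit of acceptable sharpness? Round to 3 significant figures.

2.48 m

Hyperfocal distance H = f²/(N·c) + f = 16²/(2.2 × 0.017) + 16 = 256/0.0374 + 16 ≈ 6860.9 mm ≈ 6.861 m.
Near limit Dn = s·(H − f)/(H + s − 2f) = 3870 × (6860.9 − 16) / (6860.9 + 3870 − 2 × 16) = 3870 × 6844.9 / 10698.9 ≈ 2475.9 mm ≈ 2.48 m.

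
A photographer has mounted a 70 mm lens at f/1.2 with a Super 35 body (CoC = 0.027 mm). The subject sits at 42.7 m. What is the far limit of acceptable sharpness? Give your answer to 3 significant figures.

Hyperfocal distance H = f²/(N·c) + f = 70²/(1.2 × 0.027) + 70 = 4900/0.0324 + 70 ≈ 151304.6 mm ≈ 151.3 m.
Far limit Df = s·(H − f)/(H − s) = 42700 × (151304.6 − 70) / (151304.6 − 42700) = 42700 × 151234.6 / 108604.6 ≈ 59461 mm ≈ 59.5 m.

59.5 m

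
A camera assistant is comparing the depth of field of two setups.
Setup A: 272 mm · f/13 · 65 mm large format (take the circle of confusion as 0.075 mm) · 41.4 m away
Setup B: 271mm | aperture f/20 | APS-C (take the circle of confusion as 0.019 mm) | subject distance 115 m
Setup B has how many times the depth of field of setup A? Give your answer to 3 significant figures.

3.32

Setup A: H = 272²/(13×0.075) + 272 ≈ 76153.0 mm; DoF = Df − Dn = 90394 − 26848 ≈ 63546 mm.
Setup B: H = 271²/(20×0.019) + 271 ≈ 193536.8 mm; DoF = Df − Dn = 282996 − 72162 ≈ 210834 mm.
Ratio = 210834 / 63546 ≈ 3.32.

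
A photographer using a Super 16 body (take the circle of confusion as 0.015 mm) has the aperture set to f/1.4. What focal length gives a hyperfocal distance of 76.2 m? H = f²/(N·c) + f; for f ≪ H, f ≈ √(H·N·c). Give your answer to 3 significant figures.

From H = f²/(N·c) + f, with f ≪ H: f ≈ √(H·N·c) = √(76200 × 1.4 × 0.015) = √1600.2 ≈ 40.00 mm.
The +f correction barely moves this — solving exactly, f² + N·c·f − N·c·H = 0 ⇒ f = (−N·c + √((N·c)² + 4·N·c·H))/2 = (−0.021 + √6400.8)/2 ≈ 39.992 mm, so f ≈ 40.0 mm.

40.0 mm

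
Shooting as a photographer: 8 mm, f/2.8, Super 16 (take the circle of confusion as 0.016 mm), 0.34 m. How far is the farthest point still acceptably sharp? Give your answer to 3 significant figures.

Hyperfocal distance H = f²/(N·c) + f = 8²/(2.8 × 0.016) + 8 = 64/0.0448 + 8 ≈ 1436.6 mm ≈ 1.437 m.
Far limit Df = s·(H − f)/(H − s) = 340 × (1436.6 − 8) / (1436.6 − 340) = 340 × 1428.6 / 1096.6 ≈ 442.94 mm.

443 mm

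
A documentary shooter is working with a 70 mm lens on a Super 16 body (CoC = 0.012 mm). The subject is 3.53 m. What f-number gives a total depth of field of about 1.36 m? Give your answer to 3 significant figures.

Write h = H − f = f²/(N·c). The thin-lens limits are Dn = s·h/(h + (s−f)) and Df = s·h/(h − (s−f)), so DoF = Df − Dn = 2·s·(s−f)·h / (h² − (s−f)²).
That is a quadratic in h: DoF·h² − 2·s·(s−f)·h − DoF·(s−f)² = 0 ⇒ h = (s−f)·(s + √(s² + DoF²)) / DoF = 3460 × (3530 + √(3530² + 1360²)) / 1360 = 3460 × (3530 + 3782.92) / 1360 ≈ 18605 mm.
Then N = f²/(c·h) = 70² / (0.012 × 18605) = 4900 / 223.26 ≈ 21.9.

f/21.9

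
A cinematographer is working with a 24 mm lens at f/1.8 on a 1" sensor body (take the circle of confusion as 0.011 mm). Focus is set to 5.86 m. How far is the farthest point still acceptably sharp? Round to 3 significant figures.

Hyperfocal distance H = f²/(N·c) + f = 24²/(1.8 × 0.011) + 24 = 576/0.0198 + 24 ≈ 29114.9 mm ≈ 29.11 m.
Far limit Df = s·(H − f)/(H − s) = 5860 × (29114.9 − 24) / (29114.9 − 5860) = 5860 × 29090.9 / 23254.9 ≈ 7330.6 mm ≈ 7.33 m.

7.33 m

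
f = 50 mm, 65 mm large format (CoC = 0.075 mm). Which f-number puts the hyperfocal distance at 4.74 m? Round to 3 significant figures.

f/7.11

Rearrange H = f²/(N·c) + f for N: N = f² / ((H − f)·c).
N = 50² / ((4740 − 50) × 0.075) = 2500 / 351.8 ≈ 7.11.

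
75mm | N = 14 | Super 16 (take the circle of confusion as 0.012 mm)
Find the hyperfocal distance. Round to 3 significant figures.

Hyperfocal distance H = f²/(N·c) + f = 75²/(14 × 0.012) + 75 = 5625/0.168 + 75 ≈ 33557.1 mm ≈ 33.6 m.

33.6 m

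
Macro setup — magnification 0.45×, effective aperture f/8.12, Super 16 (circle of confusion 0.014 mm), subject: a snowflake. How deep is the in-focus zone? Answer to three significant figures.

At magnification m, DoF ≈ 2·N_eff·c/m² = 2 × 8.12 × 0.014 / 0.45² = 0.2274 / 0.2025 ≈ 1.12 mm.

1.12 mm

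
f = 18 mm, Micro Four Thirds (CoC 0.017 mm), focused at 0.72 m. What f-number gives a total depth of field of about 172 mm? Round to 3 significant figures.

Write h = H − f = f²/(N·c). The thin-lens limits are Dn = s·h/(h + (s−f)) and Df = s·h/(h − (s−f)), so DoF = Df − Dn = 2·s·(s−f)·h / (h² − (s−f)²).
That is a quadratic in h: DoF·h² − 2·s·(s−f)·h − DoF·(s−f)² = 0 ⇒ h = (s−f)·(s + √(s² + DoF²)) / DoF = 702 × (720 + √(720² + 172²)) / 172 = 702 × (720 + 740.259) / 172 ≈ 5959.9 mm.
Then N = f²/(c·h) = 18² / (0.017 × 5959.9) = 324 / 101.32 ≈ 3.20.

f/3.20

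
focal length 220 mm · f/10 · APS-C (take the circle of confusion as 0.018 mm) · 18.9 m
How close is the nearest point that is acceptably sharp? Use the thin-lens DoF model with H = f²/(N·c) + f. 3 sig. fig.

Hyperfocal distance H = f²/(N·c) + f = 220²/(10 × 0.018) + 220 = 48400/0.18 + 220 ≈ 269108.9 mm ≈ 269.1 m.
Near limit Dn = s·(H − f)/(H + s − 2f) = 18900 × (269108.9 − 220) / (269108.9 + 18900 − 2 × 220) = 18900 × 268888.9 / 287568.9 ≈ 17672 mm ≈ 17.7 m.

17.7 m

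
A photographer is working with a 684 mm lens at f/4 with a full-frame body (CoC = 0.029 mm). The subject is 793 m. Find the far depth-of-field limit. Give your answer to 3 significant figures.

987 m

Hyperfocal distance H = f²/(N·c) + f = 684²/(4 × 0.029) + 684 = 467856/0.116 + 684 ≈ 4033925.4 mm ≈ 4034 m.
Far limit Df = s·(H − f)/(H − s) = 793000 × (4033925.4 − 684) / (4033925.4 − 793000) = 793000 × 4033241.4 / 3240925.4 ≈ 986866 mm ≈ 987 m.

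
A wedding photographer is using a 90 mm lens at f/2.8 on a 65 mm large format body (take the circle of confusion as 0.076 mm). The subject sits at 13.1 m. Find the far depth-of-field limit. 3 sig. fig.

Hyperfocal distance H = f²/(N·c) + f = 90²/(2.8 × 0.076) + 90 = 8100/0.2128 + 90 ≈ 38153.9 mm ≈ 38.15 m.
Far limit Df = s·(H − f)/(H − s) = 13100 × (38153.9 − 90) / (38153.9 − 13100) = 13100 × 38063.9 / 25053.9 ≈ 19903 mm ≈ 19.9 m.

19.9 m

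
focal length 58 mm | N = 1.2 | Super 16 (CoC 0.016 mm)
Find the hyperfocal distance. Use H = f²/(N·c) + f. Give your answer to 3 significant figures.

Hyperfocal distance H = f²/(N·c) + f = 58²/(1.2 × 0.016) + 58 = 3364/0.0192 + 58 ≈ 175266.3 mm ≈ 175 m.

175 m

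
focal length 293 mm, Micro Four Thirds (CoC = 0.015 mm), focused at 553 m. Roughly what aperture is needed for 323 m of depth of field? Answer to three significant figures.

f/2.80

Write h = H − f = f²/(N·c). The thin-lens limits are Dn = s·h/(h + (s−f)) and Df = s·h/(h − (s−f)), so DoF = Df − Dn = 2·s·(s−f)·h / (h² − (s−f)²).
That is a quadratic in h: DoF·h² − 2·s·(s−f)·h − DoF·(s−f)² = 0 ⇒ h = (s−f)·(s + √(s² + DoF²)) / DoF = 552707 × (553000 + √(553000² + 323000²)) / 323000 = 552707 × (553000 + 640420) / 323000 ≈ 2042141 mm.
Then N = f²/(c·h) = 293² / (0.015 × 2042141) = 85849 / 30632 ≈ 2.80.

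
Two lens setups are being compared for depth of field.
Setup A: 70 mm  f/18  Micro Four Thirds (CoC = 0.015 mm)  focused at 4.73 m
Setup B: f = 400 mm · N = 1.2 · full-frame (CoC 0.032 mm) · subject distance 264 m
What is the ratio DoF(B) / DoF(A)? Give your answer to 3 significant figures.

Setup A: H = 70²/(18×0.015) + 70 ≈ 18218.1 mm; DoF = Df − Dn = 6364.2 − 3763.6 ≈ 2600.6 mm.
Setup B: H = 400²/(1.2×0.032) + 400 ≈ 4167066.7 mm; DoF = Df − Dn = 281830 − 248292 ≈ 33538 mm.
Ratio = 33538 / 2600.6 ≈ 12.9.

12.9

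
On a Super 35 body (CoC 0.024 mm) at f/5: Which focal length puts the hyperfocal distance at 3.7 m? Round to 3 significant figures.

From H = f²/(N·c) + f, with f ≪ H: f ≈ √(H·N·c) = √(3700 × 5 × 0.024) = √444.00 ≈ 21.07 mm.
Exact: f² + N·c·f − N·c·H = 0 ⇒ f = (−N·c + √((N·c)² + 4·N·c·H))/2 = (−0.12 + √1776.0)/2 ≈ 21.011 mm ≈ 21.0 mm.

21.0 mm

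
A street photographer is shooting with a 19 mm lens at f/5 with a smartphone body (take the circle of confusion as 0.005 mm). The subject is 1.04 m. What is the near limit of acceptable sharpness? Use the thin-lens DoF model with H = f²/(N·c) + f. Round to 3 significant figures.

0.971 m

Hyperfocal distance H = f²/(N·c) + f = 19²/(5 × 0.005) + 19 = 361/0.025 + 19 ≈ 14459.0 mm ≈ 14.46 m.
Near limit Dn = s·(H − f)/(H + s − 2f) = 1040 × (14459.0 − 19) / (14459.0 + 1040 − 2 × 19) = 1040 × 14440.0 / 15461.0 ≈ 971.32 mm ≈ 0.971 m.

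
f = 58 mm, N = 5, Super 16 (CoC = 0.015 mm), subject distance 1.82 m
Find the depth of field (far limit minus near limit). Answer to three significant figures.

Hyperfocal distance H = f²/(N·c) + f = 58²/(5 × 0.015) + 58 = 3364/0.075 + 58 ≈ 44911.3 mm ≈ 44.91 m.
Near limit Dn = s·(H − f)/(H + s − 2f) = 1820 × (44911.3 − 58) / (44911.3 + 1820 − 2 × 58) = 1820 × 44853.3 / 46615.3 ≈ 1751.21 mm.
Far limit Df = s·(H − f)/(H − s) = 1820 × (44911.3 − 58) / (44911.3 − 1820) = 1820 × 44853.3 / 43091.3 ≈ 1894.42 mm.
Depth of field = Df − Dn = 1894.42 − 1751.21 ≈ 143.21 mm.

143 mm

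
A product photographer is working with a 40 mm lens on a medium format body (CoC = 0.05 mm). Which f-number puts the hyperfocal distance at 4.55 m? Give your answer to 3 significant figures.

f/7.10

Rearrange H = f²/(N·c) + f for N: N = f² / ((H − f)·c).
N = 40² / ((4550 − 40) × 0.05) = 1600 / 225.5 ≈ 7.10.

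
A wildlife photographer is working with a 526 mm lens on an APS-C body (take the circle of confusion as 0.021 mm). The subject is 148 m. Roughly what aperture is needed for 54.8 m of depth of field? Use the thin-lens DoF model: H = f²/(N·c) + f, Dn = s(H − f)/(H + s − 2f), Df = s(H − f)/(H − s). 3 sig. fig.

Write h = H − f = f²/(N·c). The thin-lens limits are Dn = s·h/(h + (s−f)) and Df = s·h/(h − (s−f)), so DoF = Df − Dn = 2·s·(s−f)·h / (h² − (s−f)²).
That is a quadratic in h: DoF·h² − 2·s·(s−f)·h − DoF·(s−f)² = 0 ⇒ h = (s−f)·(s + √(s² + DoF²)) / DoF = 147474 × (148000 + √(148000² + 54800²)) / 54800 = 147474 × (148000 + 157820) / 54800 ≈ 823001 mm.
Then N = f²/(c·h) = 526² / (0.021 × 823001) = 276676 / 17283 ≈ 16.

f/16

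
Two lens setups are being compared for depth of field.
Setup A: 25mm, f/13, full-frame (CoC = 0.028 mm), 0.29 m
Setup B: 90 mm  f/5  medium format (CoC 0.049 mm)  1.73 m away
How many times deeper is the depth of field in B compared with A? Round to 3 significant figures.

1.88

Setup A: H = 25²/(13×0.028) + 25 ≈ 1742.0 mm; DoF = Df − Dn = 342.926 − 251.227 ≈ 91.699 mm.
Setup B: H = 90²/(5×0.049) + 90 ≈ 33151.2 mm; DoF = Df − Dn = 1820.30 − 1648.24 ≈ 172.06 mm.
Ratio = 172.06 / 91.699 ≈ 1.88.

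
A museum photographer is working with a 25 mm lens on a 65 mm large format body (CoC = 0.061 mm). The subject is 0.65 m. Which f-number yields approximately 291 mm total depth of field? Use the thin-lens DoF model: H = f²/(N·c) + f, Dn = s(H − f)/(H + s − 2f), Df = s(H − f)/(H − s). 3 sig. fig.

Write h = H − f = f²/(N·c). The thin-lens limits are Dn = s·h/(h + (s−f)) and Df = s·h/(h − (s−f)), so DoF = Df − Dn = 2·s·(s−f)·h / (h² − (s−f)²).
That is a quadratic in h: DoF·h² − 2·s·(s−f)·h − DoF·(s−f)² = 0 ⇒ h = (s−f)·(s + √(s² + DoF²)) / DoF = 625 × (650 + √(650² + 291²)) / 291 = 625 × (650 + 712.166) / 291 ≈ 2925.6 mm.
Then N = f²/(c·h) = 25² / (0.061 × 2925.6) = 625 / 178.46 ≈ 3.50.

f/3.50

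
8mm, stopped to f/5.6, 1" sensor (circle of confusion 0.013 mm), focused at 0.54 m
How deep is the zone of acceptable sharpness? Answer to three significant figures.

Hyperfocal distance H = f²/(N·c) + f = 8²/(5.6 × 0.013) + 8 = 64/0.0728 + 8 ≈ 887.1 mm ≈ 0.887 m.
Near limit Dn = s·(H − f)/(H + s − 2f) = 540 × (887.1 − 8) / (887.1 + 540 − 2 × 8) = 540 × 879.1 / 1411.1 ≈ 336.4 mm.
Far limit Df = s·(H − f)/(H − s) = 540 × (887.1 − 8) / (887.1 − 540) = 540 × 879.1 / 347.1 ≈ 1367.6 mm.
Depth of field = Df − Dn = 1367.6 − 336.4 ≈ 1031.2 mm ≈ 1.03 m.

1.03 m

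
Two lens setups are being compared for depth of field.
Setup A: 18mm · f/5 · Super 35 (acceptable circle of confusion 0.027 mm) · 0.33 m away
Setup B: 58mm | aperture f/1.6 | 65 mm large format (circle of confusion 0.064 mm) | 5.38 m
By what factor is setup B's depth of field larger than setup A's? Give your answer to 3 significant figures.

20.5

Setup A: H = 18²/(5×0.027) + 18 ≈ 2418.0 mm; DoF = Df − Dn = 379.310 − 292.035 ≈ 87.275 mm.
Setup B: H = 58²/(1.6×0.064) + 58 ≈ 32909.6 mm; DoF = Df − Dn = 6420.1 − 4629.9 ≈ 1790.2 mm.
Ratio = 1790.2 / 87.275 ≈ 20.5.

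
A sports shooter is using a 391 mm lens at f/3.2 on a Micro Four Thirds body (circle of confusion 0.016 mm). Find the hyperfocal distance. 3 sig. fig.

2990 m

Hyperfocal distance H = f²/(N·c) + f = 391²/(3.2 × 0.016) + 391 = 152881/0.0512 + 391 ≈ 2986348.0 mm ≈ 2990 m.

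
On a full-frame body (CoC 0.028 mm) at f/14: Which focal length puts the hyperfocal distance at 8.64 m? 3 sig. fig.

From H = f²/(N·c) + f, with f ≪ H: f ≈ √(H·N·c) = √(8640 × 14 × 0.028) = √3386.9 ≈ 58.20 mm.
Exact: f² + N·c·f − N·c·H = 0 ⇒ f = (−N·c + √((N·c)² + 4·N·c·H))/2 = (−0.392 + √13548)/2 ≈ 58.001 mm ≈ 58.0 mm.

58.0 mm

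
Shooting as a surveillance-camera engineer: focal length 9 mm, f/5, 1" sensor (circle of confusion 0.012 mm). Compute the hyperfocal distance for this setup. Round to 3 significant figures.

1.36 m

Hyperfocal distance H = f²/(N·c) + f = 9²/(5 × 0.012) + 9 = 81/0.06 + 9 ≈ 1359.0 mm ≈ 1.36 m.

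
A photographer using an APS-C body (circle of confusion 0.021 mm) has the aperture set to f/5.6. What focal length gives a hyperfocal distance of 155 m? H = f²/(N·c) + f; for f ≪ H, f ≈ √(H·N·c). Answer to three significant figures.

From H = f²/(N·c) + f, with f ≪ H: f ≈ √(H·N·c) = √(155000 × 5.6 × 0.021) = √18228 ≈ 135.0 mm.
The +f correction barely moves this — solving exactly, f² + N·c·f − N·c·H = 0 ⇒ f = (−N·c + √((N·c)² + 4·N·c·H))/2 = (−0.1176 + √72912)/2 ≈ 134.95 mm, so f ≈ 135 mm.

135 mm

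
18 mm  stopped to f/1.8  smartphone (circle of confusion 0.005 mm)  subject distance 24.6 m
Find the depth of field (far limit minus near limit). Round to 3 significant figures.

Hyperfocal distance H = f²/(N·c) + f = 18²/(1.8 × 0.005) + 18 = 324/0.009 + 18 ≈ 36018.0 mm ≈ 36.02 m.
Near limit Dn = s·(H − f)/(H + s − 2f) = 24600 × (36018.0 − 18) / (36018.0 + 24600 − 2 × 18) = 24600 × 36000.0 / 60582.0 ≈ 14618 mm.
Far limit Df = s·(H − f)/(H − s) = 24600 × (36018.0 − 18) / (36018.0 − 24600) = 24600 × 36000.0 / 11418.0 ≈ 77562 mm.
Depth of field = Df − Dn = 77562 − 14618 ≈ 62944 mm ≈ 62.9 m.

62.9 m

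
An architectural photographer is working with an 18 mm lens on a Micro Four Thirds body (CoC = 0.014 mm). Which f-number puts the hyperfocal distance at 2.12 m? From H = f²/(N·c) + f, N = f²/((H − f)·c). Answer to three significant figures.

f/11

Rearrange H = f²/(N·c) + f for N: N = f² / ((H − f)·c).
N = 18² / ((2120 − 18) × 0.014) = 324 / 29.43 ≈ 11.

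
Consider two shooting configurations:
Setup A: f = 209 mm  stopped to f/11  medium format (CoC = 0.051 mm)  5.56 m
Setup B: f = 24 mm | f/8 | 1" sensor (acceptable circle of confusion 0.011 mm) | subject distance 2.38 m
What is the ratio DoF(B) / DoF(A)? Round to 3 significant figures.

2.56

Setup A: H = 209²/(11×0.051) + 209 ≈ 78071.7 mm; DoF = Df − Dn = 5970.30 − 5202.47 ≈ 767.83 mm.
Setup B: H = 24²/(8×0.011) + 24 ≈ 6569.5 mm; DoF = Df − Dn = 3718.4 − 1750.1 ≈ 1968.3 mm.
Ratio = 1968.3 / 767.83 ≈ 2.56.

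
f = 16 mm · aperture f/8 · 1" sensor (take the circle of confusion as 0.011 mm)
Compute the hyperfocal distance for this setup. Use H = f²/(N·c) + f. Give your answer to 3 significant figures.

Hyperfocal distance H = f²/(N·c) + f = 16²/(8 × 0.011) + 16 = 256/0.088 + 16 ≈ 2925.1 mm ≈ 2.93 m.

2.93 m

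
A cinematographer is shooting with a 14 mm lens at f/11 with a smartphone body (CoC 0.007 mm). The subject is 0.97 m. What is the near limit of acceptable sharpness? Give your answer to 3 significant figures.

0.705 m

Hyperfocal distance H = f²/(N·c) + f = 14²/(11 × 0.007) + 14 = 196/0.077 + 14 ≈ 2559.5 mm ≈ 2.559 m.
Near limit Dn = s·(H − f)/(H + s − 2f) = 970 × (2559.5 − 14) / (2559.5 + 970 − 2 × 14) = 970 × 2545.5 / 3501.5 ≈ 705.16 mm ≈ 0.705 m.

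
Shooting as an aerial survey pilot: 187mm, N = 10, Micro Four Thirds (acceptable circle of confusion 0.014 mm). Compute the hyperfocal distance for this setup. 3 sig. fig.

Hyperfocal distance H = f²/(N·c) + f = 187²/(10 × 0.014) + 187 = 34969/0.14 + 187 ≈ 249965.6 mm ≈ 250 m.

250 m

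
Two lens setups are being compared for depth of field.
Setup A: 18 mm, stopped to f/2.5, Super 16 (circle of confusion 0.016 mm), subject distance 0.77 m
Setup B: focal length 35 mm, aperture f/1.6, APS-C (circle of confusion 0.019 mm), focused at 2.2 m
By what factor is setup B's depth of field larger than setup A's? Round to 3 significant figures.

1.64

Setup A: H = 18²/(2.5×0.016) + 18 ≈ 8118.0 mm; DoF = Df − Dn = 848.80 − 704.59 ≈ 144.21 mm.
Setup B: H = 35²/(1.6×0.019) + 35 ≈ 40331.1 mm; DoF = Df − Dn = 2324.91 − 2087.83 ≈ 237.08 mm.
Ratio = 237.08 / 144.21 ≈ 1.64.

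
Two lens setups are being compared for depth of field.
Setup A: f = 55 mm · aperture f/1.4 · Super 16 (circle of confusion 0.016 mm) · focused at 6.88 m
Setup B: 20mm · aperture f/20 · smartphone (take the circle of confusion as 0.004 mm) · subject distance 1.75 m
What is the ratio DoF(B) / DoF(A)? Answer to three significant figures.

Setup A: H = 55²/(1.4×0.016) + 55 ≈ 135099.6 mm; DoF = Df − Dn = 7246.22 − 6549.02 ≈ 697.20 mm.
Setup B: H = 20²/(20×0.004) + 20 ≈ 5020.0 mm; DoF = Df − Dn = 2675.8 − 1300.1 ≈ 1375.7 mm.
Ratio = 1375.7 / 697.20 ≈ 1.97.

1.97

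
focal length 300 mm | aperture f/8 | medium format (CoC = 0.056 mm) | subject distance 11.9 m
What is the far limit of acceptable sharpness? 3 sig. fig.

12.6 m

Hyperfocal distance H = f²/(N·c) + f = 300²/(8 × 0.056) + 300 = 90000/0.448 + 300 ≈ 201192.9 mm ≈ 201.2 m.
Far limit Df = s·(H − f)/(H − s) = 11900 × (201192.9 − 300) / (201192.9 − 11900) = 11900 × 200892.9 / 189292.9 ≈ 12629 mm ≈ 12.6 m.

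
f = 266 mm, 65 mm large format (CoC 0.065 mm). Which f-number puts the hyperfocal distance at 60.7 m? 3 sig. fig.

Rearrange H = f²/(N·c) + f for N: N = f² / ((H − f)·c).
N = 266² / ((60700 − 266) × 0.065) = 70756 / 3928 ≈ 18.

f/18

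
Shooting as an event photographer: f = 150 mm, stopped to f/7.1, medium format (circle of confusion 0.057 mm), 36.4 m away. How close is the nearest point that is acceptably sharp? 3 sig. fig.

22.0 m

Hyperfocal distance H = f²/(N·c) + f = 150²/(7.1 × 0.057) + 150 = 22500/0.4047 + 150 ≈ 55746.7 mm ≈ 55.75 m.
Near limit Dn = s·(H − f)/(H + s − 2f) = 36400 × (55746.7 − 150) / (55746.7 + 36400 − 2 × 150) = 36400 × 55596.7 / 91846.7 ≈ 22034 mm ≈ 22.0 m.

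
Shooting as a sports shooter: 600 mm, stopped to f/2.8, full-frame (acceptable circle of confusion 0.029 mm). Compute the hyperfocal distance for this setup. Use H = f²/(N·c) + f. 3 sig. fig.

Hyperfocal distance H = f²/(N·c) + f = 600²/(2.8 × 0.029) + 600 = 360000/0.0812 + 600 ≈ 4434097.5 mm ≈ 4430 m.

4430 m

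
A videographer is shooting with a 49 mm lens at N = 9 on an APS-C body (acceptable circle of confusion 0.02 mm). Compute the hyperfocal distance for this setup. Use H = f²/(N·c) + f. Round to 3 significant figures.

Hyperfocal distance H = f²/(N·c) + f = 49²/(9 × 0.02) + 49 = 2401/0.18 + 49 ≈ 13387.9 mm ≈ 13.4 m.

13.4 m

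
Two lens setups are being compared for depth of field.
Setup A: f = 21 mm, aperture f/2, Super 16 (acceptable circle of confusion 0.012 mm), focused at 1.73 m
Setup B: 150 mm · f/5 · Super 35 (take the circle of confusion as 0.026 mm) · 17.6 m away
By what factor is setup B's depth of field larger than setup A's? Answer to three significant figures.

Setup A: H = 21²/(2×0.012) + 21 ≈ 18396.0 mm; DoF = Df − Dn = 1907.40 − 1582.79 ≈ 324.61 mm.
Setup B: H = 150²/(5×0.026) + 150 ≈ 173226.9 mm; DoF = Df − Dn = 19573.4 − 15988.0 ≈ 3585.4 mm.
Ratio = 3585.4 / 324.61 ≈ 11.0.

11.0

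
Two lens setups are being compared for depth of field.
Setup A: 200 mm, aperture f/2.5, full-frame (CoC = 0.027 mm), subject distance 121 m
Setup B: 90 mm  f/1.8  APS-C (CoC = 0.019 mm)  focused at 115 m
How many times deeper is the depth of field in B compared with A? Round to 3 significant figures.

Setup A: H = 200²/(2.5×0.027) + 200 ≈ 592792.6 mm; DoF = Df − Dn = 151981 − 100511 ≈ 51470 mm.
Setup B: H = 90²/(1.8×0.019) + 90 ≈ 236932.1 mm; DoF = Df − Dn = 223377 − 77432 ≈ 145945 mm.
Ratio = 145945 / 51470 ≈ 2.84.

2.84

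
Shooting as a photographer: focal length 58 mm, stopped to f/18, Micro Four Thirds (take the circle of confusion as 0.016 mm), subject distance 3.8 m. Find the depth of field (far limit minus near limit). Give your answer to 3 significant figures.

2.71 m

Hyperfocal distance H = f²/(N·c) + f = 58²/(18 × 0.016) + 58 = 3364/0.288 + 58 ≈ 11738.6 mm ≈ 11.74 m.
Near limit Dn = s·(H − f)/(H + s − 2f) = 3800 × (11738.6 − 58) / (11738.6 + 3800 − 2 × 58) = 3800 × 11680.6 / 15422.6 ≈ 2878.0 mm.
Far limit Df = s·(H − f)/(H − s) = 3800 × (11738.6 − 58) / (11738.6 − 3800) = 3800 × 11680.6 / 7938.6 ≈ 5591.2 mm.
Depth of field = Df − Dn = 5591.2 − 2878.0 ≈ 2713.2 mm ≈ 2.71 m.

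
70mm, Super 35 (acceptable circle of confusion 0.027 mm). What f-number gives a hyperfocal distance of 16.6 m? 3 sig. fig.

Rearrange H = f²/(N·c) + f for N: N = f² / ((H − f)·c).
N = 70² / ((16600 − 70) × 0.027) = 4900 / 446.3 ≈ 11.

f/11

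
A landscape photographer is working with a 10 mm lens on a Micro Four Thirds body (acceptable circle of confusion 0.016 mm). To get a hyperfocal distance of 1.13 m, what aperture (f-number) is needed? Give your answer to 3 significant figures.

Rearrange H = f²/(N·c) + f for N: N = f² / ((H − f)·c).
N = 10² / ((1130 − 10) × 0.016) = 100 / 17.92 ≈ 5.58.

f/5.58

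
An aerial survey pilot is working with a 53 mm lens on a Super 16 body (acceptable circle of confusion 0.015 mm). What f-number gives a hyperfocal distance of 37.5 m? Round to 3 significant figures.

Rearrange H = f²/(N·c) + f for N: N = f² / ((H − f)·c).
N = 53² / ((37500 − 53) × 0.015) = 2809 / 561.7 ≈ 5.

f/5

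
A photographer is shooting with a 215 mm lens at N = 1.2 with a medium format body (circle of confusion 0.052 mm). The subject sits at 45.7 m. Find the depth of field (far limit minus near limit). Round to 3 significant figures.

Hyperfocal distance H = f²/(N·c) + f = 215²/(1.2 × 0.052) + 215 = 46225/0.0624 + 215 ≈ 741000.3 mm ≈ 741.0 m.
Near limit Dn = s·(H − f)/(H + s − 2f) = 45700 × (741000.3 − 215) / (741000.3 + 45700 − 2 × 215) = 45700 × 740785.3 / 786270.3 ≈ 43056.3 mm.
Far limit Df = s·(H − f)/(H − s) = 45700 × (741000.3 − 215) / (741000.3 − 45700) = 45700 × 740785.3 / 695300.3 ≈ 48689.6 mm.
Depth of field = Df − Dn = 48689.6 − 43056.3 ≈ 5633.3 mm ≈ 5.63 m.

5.63 m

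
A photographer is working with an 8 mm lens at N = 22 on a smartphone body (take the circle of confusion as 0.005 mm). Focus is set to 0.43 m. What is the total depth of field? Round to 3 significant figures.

1.32 m

Hyperfocal distance H = f²/(N·c) + f = 8²/(22 × 0.005) + 8 = 64/0.11 + 8 ≈ 589.8 mm ≈ 0.590 m.
Near limit Dn = s·(H − f)/(H + s − 2f) = 430 × (589.8 − 8) / (589.8 + 430 − 2 × 8) = 430 × 581.8 / 1003.8 ≈ 249.2 mm.
Far limit Df = s·(H − f)/(H − s) = 430 × (589.8 − 8) / (589.8 − 430) = 430 × 581.8 / 159.8 ≈ 1565.4 mm.
Depth of field = Df − Dn = 1565.4 − 249.2 ≈ 1316.2 mm ≈ 1.32 m.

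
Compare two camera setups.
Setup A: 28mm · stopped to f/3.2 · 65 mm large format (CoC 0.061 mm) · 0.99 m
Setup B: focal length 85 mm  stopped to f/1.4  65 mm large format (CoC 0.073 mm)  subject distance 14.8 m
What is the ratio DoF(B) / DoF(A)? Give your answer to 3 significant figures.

Setup A: H = 28²/(3.2×0.061) + 28 ≈ 4044.4 mm; DoF = Df − Dn = 1301.81 − 798.70 ≈ 503.11 mm.
Setup B: H = 85²/(1.4×0.073) + 85 ≈ 70779.7 mm; DoF = Df − Dn = 18690.4 − 12250.1 ≈ 6440.3 mm.
Ratio = 6440.3 / 503.11 ≈ 12.8.

12.8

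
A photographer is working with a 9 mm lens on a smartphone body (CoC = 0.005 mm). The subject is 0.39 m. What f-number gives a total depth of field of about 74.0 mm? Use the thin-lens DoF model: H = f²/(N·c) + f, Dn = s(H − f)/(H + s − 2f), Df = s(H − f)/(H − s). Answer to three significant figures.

Write h = H − f = f²/(N·c). The thin-lens limits are Dn = s·h/(h + (s−f)) and Df = s·h/(h − (s−f)), so DoF = Df − Dn = 2·s·(s−f)·h / (h² − (s−f)²).
That is a quadratic in h: DoF·h² − 2·s·(s−f)·h − DoF·(s−f)² = 0 ⇒ h = (s−f)·(s + √(s² + DoF²)) / DoF = 381 × (390 + √(390² + 74²)) / 74 = 381 × (390 + 396.958) / 74 ≈ 4051.8 mm.
Then N = f²/(c·h) = 9² / (0.005 × 4051.8) = 81 / 20.259 ≈ 4.

f/4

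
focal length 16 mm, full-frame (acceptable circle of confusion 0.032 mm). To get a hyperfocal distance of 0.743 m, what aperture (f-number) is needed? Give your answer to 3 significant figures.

f/11

Rearrange H = f²/(N·c) + f for N: N = f² / ((H − f)·c).
N = 16² / ((743 − 16) × 0.032) = 256 / 23.26 ≈ 11.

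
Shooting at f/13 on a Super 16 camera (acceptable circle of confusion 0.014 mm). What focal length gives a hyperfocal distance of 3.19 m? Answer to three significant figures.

From H = f²/(N·c) + f, with f ≪ H: f ≈ √(H·N·c) = √(3190 × 13 × 0.014) = √580.58 ≈ 24.10 mm.
Exact: f² + N·c·f − N·c·H = 0 ⇒ f = (−N·c + √((N·c)² + 4·N·c·H))/2 = (−0.182 + √2322.4)/2 ≈ 24.004 mm ≈ 24.0 mm.

24.0 mm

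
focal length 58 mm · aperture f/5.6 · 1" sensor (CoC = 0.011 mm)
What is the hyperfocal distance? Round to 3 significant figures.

54.7 m

Hyperfocal distance H = f²/(N·c) + f = 58²/(5.6 × 0.011) + 58 = 3364/0.0616 + 58 ≈ 54668.4 mm ≈ 54.7 m.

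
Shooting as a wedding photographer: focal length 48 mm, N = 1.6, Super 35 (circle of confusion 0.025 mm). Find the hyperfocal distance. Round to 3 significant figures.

57.6 m

Hyperfocal distance H = f²/(N·c) + f = 48²/(1.6 × 0.025) + 48 = 2304/0.04 + 48 ≈ 57648.0 mm ≈ 57.6 m.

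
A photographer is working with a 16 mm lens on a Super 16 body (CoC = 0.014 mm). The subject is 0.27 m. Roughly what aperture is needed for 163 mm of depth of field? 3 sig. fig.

f/20

Write h = H − f = f²/(N·c). The thin-lens limits are Dn = s·h/(h + (s−f)) and Df = s·h/(h − (s−f)), so DoF = Df − Dn = 2·s·(s−f)·h / (h² − (s−f)²).
That is a quadratic in h: DoF·h² − 2·s·(s−f)·h − DoF·(s−f)² = 0 ⇒ h = (s−f)·(s + √(s² + DoF²)) / DoF = 254 × (270 + √(270² + 163²)) / 163 = 254 × (270 + 315.387) / 163 ≈ 912.20 mm.
Then N = f²/(c·h) = 16² / (0.014 × 912.20) = 256 / 12.771 ≈ 20.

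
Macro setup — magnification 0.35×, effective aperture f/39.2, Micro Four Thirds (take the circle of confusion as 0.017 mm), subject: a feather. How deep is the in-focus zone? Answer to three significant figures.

At magnification m, DoF ≈ 2·N_eff·c/m² = 2 × 39.2 × 0.017 / 0.35² = 1.333 / 0.1225 ≈ 10.9 mm.

10.9 mm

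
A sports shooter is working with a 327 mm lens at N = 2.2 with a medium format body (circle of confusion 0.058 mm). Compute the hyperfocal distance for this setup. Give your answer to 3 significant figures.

Hyperfocal distance H = f²/(N·c) + f = 327²/(2.2 × 0.058) + 327 = 106929/0.1276 + 327 ≈ 838328.6 mm ≈ 838 m.

838 m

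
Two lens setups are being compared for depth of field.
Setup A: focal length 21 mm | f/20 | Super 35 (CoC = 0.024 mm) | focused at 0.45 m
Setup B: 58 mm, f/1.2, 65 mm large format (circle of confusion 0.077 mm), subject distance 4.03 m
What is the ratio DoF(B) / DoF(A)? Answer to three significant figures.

Setup A: H = 21²/(20×0.024) + 21 ≈ 939.8 mm; DoF = Df − Dn = 844.18 − 306.76 ≈ 537.42 mm.
Setup B: H = 58²/(1.2×0.077) + 58 ≈ 36464.9 mm; DoF = Df − Dn = 4523.52 − 3633.58 ≈ 889.94 mm.
Ratio = 889.94 / 537.42 ≈ 1.66.

1.66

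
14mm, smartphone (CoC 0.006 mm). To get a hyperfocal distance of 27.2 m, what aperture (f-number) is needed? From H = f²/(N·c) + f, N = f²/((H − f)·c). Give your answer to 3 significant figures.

Rearrange H = f²/(N·c) + f for N: N = f² / ((H − f)·c).
N = 14² / ((27200 − 14) × 0.006) = 196 / 163.1 ≈ 1.20.

f/1.20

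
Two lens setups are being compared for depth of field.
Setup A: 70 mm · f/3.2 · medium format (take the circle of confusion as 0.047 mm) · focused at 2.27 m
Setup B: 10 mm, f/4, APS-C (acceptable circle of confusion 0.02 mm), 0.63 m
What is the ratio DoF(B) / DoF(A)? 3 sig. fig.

2.69

Setup A: H = 70²/(3.2×0.047) + 70 ≈ 32649.8 mm; DoF = Df − Dn = 2434.39 − 2126.41 ≈ 307.98 mm.
Setup B: H = 10²/(4×0.02) + 10 ≈ 1260.0 mm; DoF = Df − Dn = 1250.00 − 421.12 ≈ 828.88 mm.
Ratio = 828.88 / 307.98 ≈ 2.69.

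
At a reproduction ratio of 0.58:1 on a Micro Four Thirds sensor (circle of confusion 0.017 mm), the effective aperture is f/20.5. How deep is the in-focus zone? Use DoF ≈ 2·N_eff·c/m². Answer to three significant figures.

2.07 mm

At magnification m, DoF ≈ 2·N_eff·c/m² = 2 × 20.5 × 0.017 / 0.58² = 0.697 / 0.3364 ≈ 2.07 mm.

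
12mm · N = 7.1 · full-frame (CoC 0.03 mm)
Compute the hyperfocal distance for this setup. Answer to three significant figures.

0.688 m

Hyperfocal distance H = f²/(N·c) + f = 12²/(7.1 × 0.03) + 12 = 144/0.213 + 12 ≈ 688.1 mm ≈ 0.688 m.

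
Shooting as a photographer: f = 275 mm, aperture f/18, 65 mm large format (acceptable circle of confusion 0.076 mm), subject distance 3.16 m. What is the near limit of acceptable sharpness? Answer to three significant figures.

Hyperfocal distance H = f²/(N·c) + f = 275²/(18 × 0.076) + 275 = 75625/1.368 + 275 ≈ 55556.4 mm ≈ 55.56 m.
Near limit Dn = s·(H − f)/(H + s − 2f) = 3160 × (55556.4 − 275) / (55556.4 + 3160 − 2 × 275) = 3160 × 55281.4 / 58166.4 ≈ 3003.3 mm ≈ 3.00 m.

3.00 m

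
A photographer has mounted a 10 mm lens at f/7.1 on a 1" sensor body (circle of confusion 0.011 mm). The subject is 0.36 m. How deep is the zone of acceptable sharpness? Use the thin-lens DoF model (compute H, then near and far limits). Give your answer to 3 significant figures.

Hyperfocal distance H = f²/(N·c) + f = 10²/(7.1 × 0.011) + 10 = 100/0.0781 + 10 ≈ 1290.4 mm ≈ 1.290 m.
Near limit Dn = s·(H − f)/(H + s − 2f) = 360 × (1290.4 − 10) / (1290.4 + 360 − 2 × 10) = 360 × 1280.4 / 1630.4 ≈ 282.72 mm.
Far limit Df = s·(H − f)/(H − s) = 360 × (1290.4 − 10) / (1290.4 − 360) = 360 × 1280.4 / 930.4 ≈ 495.42 mm.
Depth of field = Df − Dn = 495.42 − 282.72 ≈ 212.70 mm.

213 mm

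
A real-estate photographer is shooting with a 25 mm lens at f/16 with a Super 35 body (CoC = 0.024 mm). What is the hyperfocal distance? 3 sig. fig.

Hyperfocal distance H = f²/(N·c) + f = 25²/(16 × 0.024) + 25 = 625/0.384 + 25 ≈ 1652.6 mm ≈ 1.65 m.

1.65 m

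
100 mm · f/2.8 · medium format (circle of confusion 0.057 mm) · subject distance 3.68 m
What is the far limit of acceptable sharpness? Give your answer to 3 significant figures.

3.90 m

Hyperfocal distance H = f²/(N·c) + f = 100²/(2.8 × 0.057) + 100 = 10000/0.1596 + 100 ≈ 62756.6 mm ≈ 62.76 m.
Far limit Df = s·(H − f)/(H − s) = 3680 × (62756.6 − 100) / (62756.6 − 3680) = 3680 × 62656.6 / 59076.6 ≈ 3903.0 mm ≈ 3.90 m.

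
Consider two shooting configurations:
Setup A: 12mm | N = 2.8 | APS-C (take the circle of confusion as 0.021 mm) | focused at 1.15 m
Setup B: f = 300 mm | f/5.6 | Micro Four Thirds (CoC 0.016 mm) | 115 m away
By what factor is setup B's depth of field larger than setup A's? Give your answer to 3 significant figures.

19.5

Setup A: H = 12²/(2.8×0.021) + 12 ≈ 2461.0 mm; DoF = Df − Dn = 2148.3 − 785.2 ≈ 1363.1 mm.
Setup B: H = 300²/(5.6×0.016) + 300 ≈ 1004764.3 mm; DoF = Df − Dn = 129825 − 103214 ≈ 26611 mm.
Ratio = 26611 / 1363.1 ≈ 19.5.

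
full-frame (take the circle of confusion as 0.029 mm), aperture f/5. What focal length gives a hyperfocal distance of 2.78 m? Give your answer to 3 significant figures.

From H = f²/(N·c) + f, with f ≪ H: f ≈ √(H·N·c) = √(2780 × 5 × 0.029) = √403.10 ≈ 20.08 mm.
Exact: f² + N·c·f − N·c·H = 0 ⇒ f = (−N·c + √((N·c)² + 4·N·c·H))/2 = (−0.145 + √1612.4)/2 ≈ 20.005 mm ≈ 20.0 mm.

20.0 mm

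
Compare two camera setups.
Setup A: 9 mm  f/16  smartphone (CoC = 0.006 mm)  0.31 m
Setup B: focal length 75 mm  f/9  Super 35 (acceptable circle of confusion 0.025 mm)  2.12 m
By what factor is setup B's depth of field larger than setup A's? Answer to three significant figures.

1.38

Setup A: H = 9²/(16×0.006) + 9 ≈ 852.8 mm; DoF = Df − Dn = 481.92 − 228.49 ≈ 253.43 mm.
Setup B: H = 75²/(9×0.025) + 75 ≈ 25075.0 mm; DoF = Df − Dn = 2308.87 − 1959.70 ≈ 349.17 mm.
Ratio = 349.17 / 253.43 ≈ 1.38.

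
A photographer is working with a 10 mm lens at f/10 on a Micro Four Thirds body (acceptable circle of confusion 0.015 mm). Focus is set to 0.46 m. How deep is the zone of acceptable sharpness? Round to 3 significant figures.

Hyperfocal distance H = f²/(N·c) + f = 10²/(10 × 0.015) + 10 = 100/0.15 + 10 ≈ 676.7 mm ≈ 0.677 m.
Near limit Dn = s·(H − f)/(H + s − 2f) = 460 × (676.7 − 10) / (676.7 + 460 − 2 × 10) = 460 × 666.7 / 1116.7 ≈ 274.6 mm.
Far limit Df = s·(H − f)/(H − s) = 460 × (676.7 − 10) / (676.7 − 460) = 460 × 666.7 / 216.7 ≈ 1415.4 mm.
Depth of field = Df − Dn = 1415.4 − 274.6 ≈ 1140.8 mm ≈ 1.14 m.

1.14 m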